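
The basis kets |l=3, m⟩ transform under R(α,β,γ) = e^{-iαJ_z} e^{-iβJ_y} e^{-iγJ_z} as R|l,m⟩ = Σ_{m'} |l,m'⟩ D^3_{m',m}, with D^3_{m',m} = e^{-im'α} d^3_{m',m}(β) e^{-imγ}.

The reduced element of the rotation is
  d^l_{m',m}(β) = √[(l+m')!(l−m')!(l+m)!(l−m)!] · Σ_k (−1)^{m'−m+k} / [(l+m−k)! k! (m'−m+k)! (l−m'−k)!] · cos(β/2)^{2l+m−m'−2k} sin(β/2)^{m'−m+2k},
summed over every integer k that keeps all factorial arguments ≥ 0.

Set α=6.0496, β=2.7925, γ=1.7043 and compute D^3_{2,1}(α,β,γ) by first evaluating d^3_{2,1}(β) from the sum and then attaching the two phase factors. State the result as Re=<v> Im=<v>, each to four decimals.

D^3_{2,1}(6.0496,2.7925,1.7043) = e^{-i·2·6.0496}·d^3_{2,1}(2.7925)·e^{-i·1·1.7043}. Compute d first:
With c≡cos(β/2)=0.173661 and s≡sin(β/2)=0.984805, N=[120·1·24·2]^{1/2}=75.894664
Admissible k: 0..1 (factorial args all ≥0)
  k=0: (−1)^1·75.8947/(24)·0.1737^5·0.9848^1 = -0.000492
  k=1: (−1)^2·75.8947/(12)·0.1737^3·0.9848^3 = +0.031637
d^3_{2,1}(2.7925) = -0.000492 +0.031637 = +0.031145
D = (+0.892846+0.450362i)·(+0.031145)·(-0.133107-0.991102i) = +0.010200-0.029427i

Re=0.0102 Im=-0.0294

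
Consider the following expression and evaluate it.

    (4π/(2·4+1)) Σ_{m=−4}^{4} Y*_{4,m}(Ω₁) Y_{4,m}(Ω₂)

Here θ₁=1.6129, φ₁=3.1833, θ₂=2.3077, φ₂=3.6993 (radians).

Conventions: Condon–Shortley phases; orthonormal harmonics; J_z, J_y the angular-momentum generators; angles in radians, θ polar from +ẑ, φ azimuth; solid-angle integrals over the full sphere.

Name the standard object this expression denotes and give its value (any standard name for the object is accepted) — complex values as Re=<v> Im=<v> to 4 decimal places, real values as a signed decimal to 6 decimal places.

This sum is the spherical-harmonic addition theorem: it equals the Legendre polynomial P_l(cos γ) of the angle γ between the two directions.
Expand P_4 via completeness: Σ_{m} conj(Y_{4,m}) at Ω₁ times Y_{4,m} at Ω₂ —
  [-4]  conj(Y_{4,-4})(Ω₁) = 0.43484 + 0.07323j ; Y_{4,-4}(Ω₂) = -0.08161 - 0.10514j ; Δ = -0.02779 - 0.05170j
  [-3]  conj(Y_{4,-3})(Ω₁) = 0.05213 + 0.00656j ; Y_{4,-3}(Ω₂) = -0.03489 - 0.33982j ; Δ = 0.00041 - 0.01794j
  [-2]  conj(Y_{4,-2})(Ω₁) = -0.32864 - 0.02748j ; Y_{4,-2}(Ω₂) = 0.17437 - 0.35606j ; Δ = -0.06709 + 0.11223j
  [-1]  conj(Y_{4,-1})(Ω₁) = -0.05939 - 0.00248j ; Y_{4,-1}(Ω₂) = 0.03217 - 0.02007j ; Δ = -0.00196 + 0.00111j
  [+0]  conj(Y_{4,0})(Ω₁) = 0.31175 + 0.00000j ; Y_{4,0}(Ω₂) = -0.36073 + 0.00000j ; Δ = -0.11246 + 0.00000j
  [+1]  conj(Y_{4,1})(Ω₁) = 0.05939 - 0.00248j ; Y_{4,1}(Ω₂) = -0.03217 - 0.02007j ; Δ = -0.00196 - 0.00111j
  [+2]  conj(Y_{4,2})(Ω₁) = -0.32864 + 0.02748j ; Y_{4,2}(Ω₂) = 0.17437 + 0.35606j ; Δ = -0.06709 - 0.11223j
  [+3]  conj(Y_{4,3})(Ω₁) = -0.05213 + 0.00656j ; Y_{4,3}(Ω₂) = 0.03489 - 0.33982j ; Δ = 0.00041 + 0.01794j
  [+4]  conj(Y_{4,4})(Ω₁) = 0.43484 - 0.07323j ; Y_{4,4}(Ω₂) = -0.08161 + 0.10514j ; Δ = -0.02779 + 0.05170j
Σ over m = -0.30531 - 0.00000j; ×(4π/9) → -0.42630 - 0.00000j. Real part: -0.426296

Legendre polynomial (addition theorem), -0.426296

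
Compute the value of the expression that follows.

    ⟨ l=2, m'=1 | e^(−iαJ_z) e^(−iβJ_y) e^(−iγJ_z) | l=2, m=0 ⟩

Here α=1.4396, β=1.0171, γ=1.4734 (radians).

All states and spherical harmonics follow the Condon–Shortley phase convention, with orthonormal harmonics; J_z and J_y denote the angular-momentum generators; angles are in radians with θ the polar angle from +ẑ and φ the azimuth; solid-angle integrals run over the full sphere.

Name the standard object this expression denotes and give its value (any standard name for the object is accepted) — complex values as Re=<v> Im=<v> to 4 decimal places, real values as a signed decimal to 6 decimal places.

This is a Wigner D-matrix element — the rotation-matrix element ⟨l m'| R(α,β,γ) |l m⟩ in the angular-momentum basis.
First d^2_{1,0}(β=1.0171), then the phase factors e^{-i(1)α} and e^{-i(0)γ}:
Half-angle: c=0.873451, s=0.486911. N=√(6·1·2·2)=4.898979
The bounds max(0,m−m')=0 and min(l+m,l−m')=1 give 2 terms
  k=0: (−1)^1·4.8990/(2)·0.8735^3·0.4869^1 = -0.794771
  k=1: (−1)^2·4.8990/(2)·0.8735^1·0.4869^3 = +0.246981
d^2_{1,0}(1.0171) = -0.794771 +0.246981 = -0.547789
D = (+0.130820-0.991406i)·(-0.547789)·(+1.000000+0.000000i) = -0.071662+0.543082i

Wigner D-matrix element, Re=-0.0717 Im=0.5431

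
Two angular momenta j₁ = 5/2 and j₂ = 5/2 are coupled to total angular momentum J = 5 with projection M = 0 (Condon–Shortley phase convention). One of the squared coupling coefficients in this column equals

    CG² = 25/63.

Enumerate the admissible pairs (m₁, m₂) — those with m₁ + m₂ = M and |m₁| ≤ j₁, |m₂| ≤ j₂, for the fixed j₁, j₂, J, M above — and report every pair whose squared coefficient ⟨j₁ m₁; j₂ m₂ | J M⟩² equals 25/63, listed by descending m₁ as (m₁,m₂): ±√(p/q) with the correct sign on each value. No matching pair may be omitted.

(1/2,-1/2): +√(25/63); (-1/2,1/2): +√(25/63)

Admissible pairs with m₁+m₂ = M = 0: (-5/2,5/2), (-3/2,3/2), (-1/2,1/2), (1/2,-1/2), (3/2,-3/2), (5/2,-5/2)
  (m₁,m₂)=(5/2,-5/2): CG² = 1/252, CG = +√(1/252)
  (m₁,m₂)=(3/2,-3/2): CG² = 25/252, CG = +√(25/252)
  (m₁,m₂)=(1/2,-1/2): CG² = 25/63, CG = +√(25/63)   ← matches the target
  (m₁,m₂)=(-1/2,1/2): CG² = 25/63, CG = +√(25/63)   ← matches the target
  (m₁,m₂)=(-3/2,3/2): CG² = 25/252, CG = +√(25/252)
  (m₁,m₂)=(-5/2,5/2): CG² = 1/252, CG = +√(1/252)
Pairs with CG² = 25/63: (1/2,-1/2): +√(25/63); (-1/2,1/2): +√(25/63)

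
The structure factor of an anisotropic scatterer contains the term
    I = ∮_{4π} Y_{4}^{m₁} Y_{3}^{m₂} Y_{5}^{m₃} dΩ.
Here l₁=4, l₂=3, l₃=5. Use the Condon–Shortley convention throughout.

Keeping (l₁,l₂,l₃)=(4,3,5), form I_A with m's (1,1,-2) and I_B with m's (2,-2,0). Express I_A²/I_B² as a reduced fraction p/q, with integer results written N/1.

Shared (l₁,l₂,l₃)=(4,3,5): N and (l;000)² cancel in I_A²/I_B².
A: Δ = 2!·6!·4!/13! = 1/180180; Racah Σ t=0..2: t=0:+1/1728 t=1:−1/288 t=2:+1/960 = -1/540; ⇒ 3j(4 3 5; 1 1 -2)² = 128/6435, sgn +1
B: Δ = 2!·6!·4!/13! = 1/180180; Racah Σ t=0..1: t=0:+1/576 t=1:−1/2880 = 1/720; ⇒ 3j(4 3 5; 2 -2 0)² = 80/3003, sgn -1
I_A²/I_B² = (128/6435)/(80/3003) = 56/75

56/75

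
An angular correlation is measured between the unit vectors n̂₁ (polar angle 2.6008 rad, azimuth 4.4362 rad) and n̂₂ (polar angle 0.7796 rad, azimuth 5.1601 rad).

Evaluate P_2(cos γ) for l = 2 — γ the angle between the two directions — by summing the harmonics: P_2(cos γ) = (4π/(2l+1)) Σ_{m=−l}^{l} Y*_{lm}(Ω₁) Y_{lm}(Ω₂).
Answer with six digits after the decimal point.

-0.328073

Expand P_2 via completeness: Σ_{m} conj(Y_{2,m}) at Ω₁ times Y_{2,m} at Ω₂ —
  [-2]  conj(Y_{2,-2})(Ω₁) = (-0.087151, 0.053718) ; Y_{2,-2}(Ω₂) = (-0.119347, 0.148990) ; Δ = (0.002398, -0.019396)
  [-1]  conj(Y_{2,-1})(Ω₁) = (0.092978, 0.328044) ; Y_{2,-1}(Ω₂) = (0.167208, 0.348180) ; Δ = (-0.098671, 0.087225)
  [+0]  conj(Y_{2,0})(Ω₁) = (0.380014, -0.000000) ; Y_{2,0}(Ω₂) = (0.163182, 0.000000) ; Δ = (0.062011, 0.000000)
  [+1]  conj(Y_{2,1})(Ω₁) = (-0.092978, 0.328044) ; Y_{2,1}(Ω₂) = (-0.167208, 0.348180) ; Δ = (-0.098671, -0.087225)
  [+2]  conj(Y_{2,2})(Ω₁) = (-0.087151, -0.053718) ; Y_{2,2}(Ω₂) = (-0.119347, -0.148990) ; Δ = (0.002398, 0.019396)
Σ over m = (-0.130536, 0.000000); ×(4π/5) → (-0.328073, 0.000000). Real part: -0.328073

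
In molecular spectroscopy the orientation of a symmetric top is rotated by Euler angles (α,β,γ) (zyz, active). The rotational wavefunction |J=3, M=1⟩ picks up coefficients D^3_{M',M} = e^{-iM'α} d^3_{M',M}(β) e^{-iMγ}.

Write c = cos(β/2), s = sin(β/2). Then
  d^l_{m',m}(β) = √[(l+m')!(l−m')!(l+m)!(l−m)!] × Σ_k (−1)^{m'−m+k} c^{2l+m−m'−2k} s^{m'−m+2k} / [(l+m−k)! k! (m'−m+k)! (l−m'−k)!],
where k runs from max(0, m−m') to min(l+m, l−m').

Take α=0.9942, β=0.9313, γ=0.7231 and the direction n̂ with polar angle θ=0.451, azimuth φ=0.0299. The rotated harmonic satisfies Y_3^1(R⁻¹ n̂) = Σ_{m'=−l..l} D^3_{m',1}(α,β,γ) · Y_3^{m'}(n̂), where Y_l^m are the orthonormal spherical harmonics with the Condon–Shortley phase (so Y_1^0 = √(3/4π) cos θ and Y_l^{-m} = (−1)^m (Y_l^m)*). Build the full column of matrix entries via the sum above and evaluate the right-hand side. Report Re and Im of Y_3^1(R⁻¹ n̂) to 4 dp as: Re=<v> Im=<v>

Need the full column D^3_{m',1} for m'=−3..3 at α=0.9942, β=0.9313, γ=0.7231.
cos(β/2)=0.893530, sin(β/2)=0.449004
d^3_{-3,1}: single k=4 term ⇒ +0.125679;  D = -0.079874+0.097033i
d^3_{-2,1}: k∈[3..4] ⇒ +0.408420 -0.051565 = +0.356855;  D = +0.107330+0.340331i
d^3_{-1,1}: k∈[2..4] ⇒ +0.771059 -0.259602 +0.008194 = +0.519651;  D = +0.500672+0.139158i
d^3_{0,1}: k∈[1..3] ⇒ +0.885903 -0.671103 +0.056487 = +0.271287;  D = +0.203400-0.179514i
d^3_{1,1}: k∈[0..2] ⇒ +0.508926 -1.028078 +0.194701 = -0.324451;  D = +0.047363+0.320975i
d^3_{2,1}: k∈[0..1] ⇒ -0.808715 +0.408420 = -0.400295;  D = +0.363839+0.166905i
d^3_{3,1}: single k=0 term ⇒ +0.497716;  D = -0.420603+0.266110i
Y_3^{m'}(θ=0.451,φ=0.0299) and Σ D·Y over m':
  (-0.0799+0.0970i)·(+0.0344-0.0031i)  (+0.1073+0.3403i)·(+0.1744-0.0104i)  (+0.5007+0.1392i)·(+0.4295-0.0128i)  (+0.2034-0.1795i)·(+0.3527+0.0000i)  (+0.0474+0.3210i)·(-0.4295-0.0128i)  (+0.3638+0.1669i)·(+0.1744+0.0104i)  (-0.4206+0.2661i)·(-0.0344-0.0031i)
Y_3^1(R⁻¹ n̂) = +0.369169-0.061548i

Re=0.3692 Im=-0.0615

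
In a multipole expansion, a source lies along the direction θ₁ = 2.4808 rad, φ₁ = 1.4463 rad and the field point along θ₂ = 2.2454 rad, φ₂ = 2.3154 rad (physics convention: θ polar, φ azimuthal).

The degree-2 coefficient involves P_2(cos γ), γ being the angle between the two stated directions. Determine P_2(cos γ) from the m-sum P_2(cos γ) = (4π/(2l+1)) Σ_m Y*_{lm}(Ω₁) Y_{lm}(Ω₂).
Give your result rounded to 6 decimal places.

0.466044

Addition theorem: P_2(cos γ) = (4π/5) Σ_m Y*_{lm}(Ω₁) Y_{lm}(Ω₂), m = −2…2:
  m=-2: (-0.14101 + 0.03586j) × (-0.01920 + 0.23480j) = -0.00571 - 0.03380j  (running Σ = -0.00571 - 0.03380j)
  m=-1: (-0.04648 - 0.37144j) × (0.25537 + 0.27710j) = 0.09106 - 0.10774j  (running Σ = 0.08535 - 0.14154j)
  m=0: (0.27438 + 0.00000j) × (0.05372 + 0.00000j) = 0.01474 + 0.00000j  (running Σ = 0.10009 - 0.14154j)
  m=1: (0.04648 - 0.37144j) × (-0.25537 + 0.27710j) = 0.09106 + 0.10774j  (running Σ = 0.19114 - 0.03380j)
  m=2: (-0.14101 - 0.03586j) × (-0.01920 - 0.23480j) = -0.00571 + 0.03380j  (running Σ = 0.18543 - 0.00000j)
Accumulated sum 0.18543 - 0.00000j; after 4π/(2l+1) scaling, 0.46604 - 0.00000j ⇒ P_2 = 0.466044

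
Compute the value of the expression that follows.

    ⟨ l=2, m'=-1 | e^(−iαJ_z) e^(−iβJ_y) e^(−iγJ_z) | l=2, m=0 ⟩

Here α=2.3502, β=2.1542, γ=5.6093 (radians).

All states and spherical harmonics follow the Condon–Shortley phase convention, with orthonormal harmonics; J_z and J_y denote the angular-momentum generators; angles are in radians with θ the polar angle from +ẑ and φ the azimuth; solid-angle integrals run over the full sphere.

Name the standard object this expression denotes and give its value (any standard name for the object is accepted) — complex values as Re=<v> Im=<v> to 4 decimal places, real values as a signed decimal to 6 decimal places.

Wigner D-matrix element, Re=0.3958 Im=-0.4005

This is a Wigner D-matrix element — the rotation-matrix element ⟨l m'| R(α,β,γ) |l m⟩ in the angular-momentum basis.
Split into d^2_{-1,0}(β=2.1542) × two z-phases.
Half-angle: c=0.473884, s=0.880587. N=√(1·6·2·2)=4.898979
The bounds max(0,m−m')=1 and min(l+m,l−m')=2 give 2 terms
  k=1: (−1)^0·4.8990/(2)·0.4739^3·0.8806^1 = +0.229543
  k=2: (−1)^1·4.8990/(2)·0.4739^1·0.8806^3 = -0.792620
d^2_{-1,0}(2.1542) = +0.229543 -0.792620 = -0.563077
D = (-0.702855+0.711333i)·(-0.563077)·(+1.000000+0.000000i) = +0.395761-0.400535i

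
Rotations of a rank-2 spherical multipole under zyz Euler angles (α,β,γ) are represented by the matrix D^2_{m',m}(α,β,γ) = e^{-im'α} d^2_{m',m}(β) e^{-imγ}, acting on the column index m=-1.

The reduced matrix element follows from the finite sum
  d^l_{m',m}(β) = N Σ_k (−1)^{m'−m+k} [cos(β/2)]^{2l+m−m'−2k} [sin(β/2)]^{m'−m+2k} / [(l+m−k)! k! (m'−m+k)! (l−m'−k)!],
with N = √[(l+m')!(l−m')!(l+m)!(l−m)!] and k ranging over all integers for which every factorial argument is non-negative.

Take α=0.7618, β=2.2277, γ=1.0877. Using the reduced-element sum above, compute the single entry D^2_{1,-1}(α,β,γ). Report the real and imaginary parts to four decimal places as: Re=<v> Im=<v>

Re=-0.1689 Im=-0.0571

D^2_{1,-1}(0.7618,2.2277,1.0877) = e^{-i·1·0.7618}·d^2_{1,-1}(2.2277)·e^{-i·-1·1.0877}. Compute d first:
Half-angle: c=0.441210, s=0.897404. N=√(6·1·1·6)=6.000000
k∈{0,1} keeps every argument non-negative
  k=0: (−1)^2·6.0000/(2)·0.4412^2·0.8974^2 = +0.470314
  k=1: (−1)^3·6.0000/(6)·0.4412^0·0.8974^4 = -0.648563
d^2_{1,-1}(2.2277) = +0.470314 -0.648563 = -0.178249
Phases: e^{-i·(1)·0.7618}=+0.723595-0.690225i, e^{-i·(-1)·1.0877}=+0.464523+0.885561i ⇒ D=-0.168867-0.057069i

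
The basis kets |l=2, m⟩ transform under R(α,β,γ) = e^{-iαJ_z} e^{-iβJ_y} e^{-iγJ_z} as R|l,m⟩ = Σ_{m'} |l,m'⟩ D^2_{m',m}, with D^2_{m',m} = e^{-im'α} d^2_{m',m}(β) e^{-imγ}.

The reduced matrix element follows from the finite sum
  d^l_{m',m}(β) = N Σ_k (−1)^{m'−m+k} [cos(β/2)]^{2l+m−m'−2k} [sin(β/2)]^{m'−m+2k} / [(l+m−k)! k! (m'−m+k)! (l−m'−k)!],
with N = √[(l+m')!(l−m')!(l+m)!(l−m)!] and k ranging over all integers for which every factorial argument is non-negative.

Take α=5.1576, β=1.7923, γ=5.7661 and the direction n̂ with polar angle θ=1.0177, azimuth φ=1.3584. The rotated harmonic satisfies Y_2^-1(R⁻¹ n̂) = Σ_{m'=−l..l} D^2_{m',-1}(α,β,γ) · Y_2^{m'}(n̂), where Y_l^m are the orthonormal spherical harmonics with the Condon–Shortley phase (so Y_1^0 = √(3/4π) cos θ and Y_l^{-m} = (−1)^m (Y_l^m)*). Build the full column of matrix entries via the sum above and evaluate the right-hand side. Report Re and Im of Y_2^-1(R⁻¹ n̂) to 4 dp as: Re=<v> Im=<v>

Re=0.3425 Im=0.1622

Need the full column D^2_{m',-1} for m'=−2..2 at α=5.1576, β=1.7923, γ=5.7661.
cos(β/2)=0.624621, sin(β/2)=0.780928
d^2_{-2,-1}: single k=1 term ⇒ +0.380619;  D = -0.354401-0.138821i
d^2_{-1,-1}: k∈[0..1] ⇒ +0.152218 -0.713800 = -0.561582;  D = +0.040329+0.560132i
d^2_{0,-1}: k∈[0..1] ⇒ -0.466162 +0.728660 = +0.262499;  D = +0.228181-0.129766i
d^2_{1,-1}: k∈[0..1] ⇒ +0.713800 -0.371915 = +0.341885;  D = +0.280519+0.195434i
d^2_{2,-1}: single k=0 term ⇒ -0.594949;  D = +0.096717-0.587035i
Y_2^{m'}(θ=1.0177,φ=1.3584) and Σ D·Y over m':
  (-0.3544-0.1388i)·(-0.2548-0.1153i)  (+0.0403+0.5601i)·(+0.0728-0.3376i)  (+0.2282-0.1298i)·(-0.0543+0.0000i)  (+0.2805+0.1954i)·(-0.0728-0.3376i)  (+0.0967-0.5870i)·(-0.2548+0.1153i)
Y_2^-1(R⁻¹ n̂) = +0.342510+0.162244i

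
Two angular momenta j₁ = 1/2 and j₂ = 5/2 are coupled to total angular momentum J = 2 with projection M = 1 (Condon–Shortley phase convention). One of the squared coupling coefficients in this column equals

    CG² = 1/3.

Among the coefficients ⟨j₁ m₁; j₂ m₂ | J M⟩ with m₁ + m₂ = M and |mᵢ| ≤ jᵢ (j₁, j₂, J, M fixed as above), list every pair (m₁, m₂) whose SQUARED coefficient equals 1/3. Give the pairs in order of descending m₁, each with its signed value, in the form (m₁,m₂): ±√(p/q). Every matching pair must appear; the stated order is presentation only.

Admissible pairs with m₁+m₂ = M = 1: (-1/2,3/2), (1/2,1/2)
  (m₁,m₂)=(1/2,1/2): CG² = 1/3, CG = +√(1/3)   ← matches the target
  (m₁,m₂)=(-1/2,3/2): CG² = 2/3, CG = −√(2/3)
Pairs with CG² = 1/3: (1/2,1/2): +√(1/3)

(1/2,1/2): +√(1/3)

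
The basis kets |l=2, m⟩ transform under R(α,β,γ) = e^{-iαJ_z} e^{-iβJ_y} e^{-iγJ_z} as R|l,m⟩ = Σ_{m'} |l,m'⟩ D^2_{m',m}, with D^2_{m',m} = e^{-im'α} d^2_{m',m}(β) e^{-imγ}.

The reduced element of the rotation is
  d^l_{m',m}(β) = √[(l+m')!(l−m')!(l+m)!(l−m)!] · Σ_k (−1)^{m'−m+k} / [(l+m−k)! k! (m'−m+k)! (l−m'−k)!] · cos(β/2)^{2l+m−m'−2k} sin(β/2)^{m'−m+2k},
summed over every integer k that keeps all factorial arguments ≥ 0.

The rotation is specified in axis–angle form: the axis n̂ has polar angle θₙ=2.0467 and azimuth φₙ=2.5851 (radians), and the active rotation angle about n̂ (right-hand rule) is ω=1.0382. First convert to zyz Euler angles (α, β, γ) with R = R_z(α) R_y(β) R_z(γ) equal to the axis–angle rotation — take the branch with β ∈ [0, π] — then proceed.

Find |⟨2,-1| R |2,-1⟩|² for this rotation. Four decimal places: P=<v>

Axis–angle → zyz. n̂ = (sinθₙcosφₙ, sinθₙsinφₙ, cosθₙ) = (-0.754759, +0.469516, -0.458142), ω = 1.0382.
R = I cosω + sinω [n̂]ₓ + (1−cosω) n̂n̂ᵀ gives
  R = [+0.788175, +0.220254, +0.574690; -0.569117, +0.616281, +0.544338; -0.234278, -0.756099, +0.611088]
β = atan2(√(R₁₃²+R₂₃²), R₃₃) = 0.913363; α = atan2(R₂₃, R₁₃) mod 2π = 0.758281; γ = atan2(R₃₂, −R₃₁) mod 2π = 5.012859
First d^2_{-1,-1}(β=0.9134), then the phase factors e^{-i(-1)α} and e^{-i(-1)γ}:
Half-angle: c=0.897521, s=0.440972. N=√(1·6·1·6)=6.000000
The bounds max(0,m−m')=0 and min(l+m,l−m')=1 give 2 terms
  k=0: (−1)^0·6.0000/(6)·0.8975^4·0.4410^0 = +0.648901
  k=1: (−1)^1·6.0000/(2)·0.8975^2·0.4410^2 = -0.469929
d^2_{-1,-1}(0.9134) = +0.648901 -0.469929 = +0.178972
|D^2_{-1,-1}|² = |d^2_{-1,-1}(β)|² = (+0.178972)² = 0.032031 (the z-rotation phases have unit modulus)

P=0.0320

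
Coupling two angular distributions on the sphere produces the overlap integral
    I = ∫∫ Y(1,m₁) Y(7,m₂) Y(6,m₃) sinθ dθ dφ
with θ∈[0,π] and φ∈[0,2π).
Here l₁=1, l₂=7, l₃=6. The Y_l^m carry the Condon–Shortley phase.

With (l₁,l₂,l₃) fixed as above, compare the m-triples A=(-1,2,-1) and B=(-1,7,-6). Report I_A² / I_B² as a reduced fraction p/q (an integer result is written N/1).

Same 1,7,6: normalisation and zero-m 3j drop out of the ratio.
A: Δ: 2! 0! 12! / 15! → 1/1365; sum: t=2:+1/1209600 = 1/1209600; 3j²(1 7 6; -1 2 -1) = Δ·Π!·Σ² = 12/455  (sign -1)
B: Δ: 2! 0! 12! / 15! → 1/1365; sum: t=2:+1/958003200 = 1/958003200; 3j²(1 7 6; -1 7 -6) = Δ·Π!·Σ² = 1/15  (sign +1)
I_A²/I_B² = (12/455)/(1/15) = 36/91

36/91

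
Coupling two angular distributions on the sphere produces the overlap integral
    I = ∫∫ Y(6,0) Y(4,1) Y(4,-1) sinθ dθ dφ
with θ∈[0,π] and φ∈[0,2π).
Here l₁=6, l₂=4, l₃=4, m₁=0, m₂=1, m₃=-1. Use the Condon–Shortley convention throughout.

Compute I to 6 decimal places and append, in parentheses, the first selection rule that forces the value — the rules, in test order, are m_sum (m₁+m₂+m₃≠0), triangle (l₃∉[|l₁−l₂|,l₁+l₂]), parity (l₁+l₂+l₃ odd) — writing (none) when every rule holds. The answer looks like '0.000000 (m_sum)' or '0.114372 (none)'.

m-sum 0 ✓  L=14 even ✓  2≤4≤10 ✓
Π(2lᵢ+1) = 13×9×9 = 1053
triangle coeff Δ(6,4,4) = 1/1261260
Σ_t [2,4]: t=2:+1/4608 t=3:−1/1296 t=4:+1/4608 = -7/20736
(3j)²=20/1287 [(6 4 4; 0 0 0)], sign=-1
Σ_t [3,5]: t=3:−1/2592 t=4:+1/2304 t=5:−1/28800 = 7/518400
(3j)²=1/25740 [(6 4 4; 0 1 -1)], sign=-1
⇒ 4πI² = 1/1573
I = (+1)√(1/1573/(4π)) = 0.00711264
No selection rule forces the value: the integral is nonzero (none).

0.007113 (none)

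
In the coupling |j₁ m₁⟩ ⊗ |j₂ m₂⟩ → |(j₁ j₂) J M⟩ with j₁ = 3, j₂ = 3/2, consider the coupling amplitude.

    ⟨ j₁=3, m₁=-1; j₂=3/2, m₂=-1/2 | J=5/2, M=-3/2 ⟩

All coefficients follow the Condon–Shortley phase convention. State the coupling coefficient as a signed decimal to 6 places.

−√(7/20) = -0.591608

j₁+j₂−J=2  J+j₁−j₂=4  J−j₁+j₂=1  j₁+j₂+J+1=8
(j₁±m₁, j₂±m₂, J±M) = (2,4,1,2,1,4)
P² = 576/35
sum k=0..1:
  [0] +1/48 = 1/48
  [1] −1/6 = -1/6
S = -7/48
C² = P²·S² = 7/20 ; C = -0.591608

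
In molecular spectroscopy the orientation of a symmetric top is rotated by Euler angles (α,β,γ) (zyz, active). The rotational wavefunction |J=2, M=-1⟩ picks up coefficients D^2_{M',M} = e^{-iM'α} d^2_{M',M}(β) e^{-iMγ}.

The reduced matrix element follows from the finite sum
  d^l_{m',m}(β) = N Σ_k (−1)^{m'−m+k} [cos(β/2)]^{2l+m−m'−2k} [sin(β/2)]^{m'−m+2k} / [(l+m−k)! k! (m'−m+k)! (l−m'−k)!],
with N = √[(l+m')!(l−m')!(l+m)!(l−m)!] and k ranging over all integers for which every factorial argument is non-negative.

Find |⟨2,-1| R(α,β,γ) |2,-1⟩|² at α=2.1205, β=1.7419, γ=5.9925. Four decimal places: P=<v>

P=0.3093

Split into d^2_{-1,-1}(β=1.7419) × two z-phases.
Half-angle: c=0.644100, s=0.764941. N=√(1·6·1·6)=6.000000
k∈{0,1} keeps every argument non-negative
  k=0: (−1)^0·6.0000/(6)·0.6441^4·0.7649^0 = +0.172113
  k=1: (−1)^1·6.0000/(2)·0.6441^2·0.7649^2 = -0.728256
d^2_{-1,-1}(1.7419) = +0.172113 -0.728256 = -0.556143
|D^2_{-1,-1}|² = |d^2_{-1,-1}(β)|² = (-0.556143)² = 0.309295 (the z-rotation phases have unit modulus)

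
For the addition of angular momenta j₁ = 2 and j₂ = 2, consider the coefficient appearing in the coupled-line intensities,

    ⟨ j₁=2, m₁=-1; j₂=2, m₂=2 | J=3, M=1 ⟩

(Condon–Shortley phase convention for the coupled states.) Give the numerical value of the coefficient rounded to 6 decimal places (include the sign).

j₁+j₂−J=1  J+j₁−j₂=3  J−j₁+j₂=3  j₁+j₂+J+1=8
(j₁±m₁, j₂±m₂, J±M) = (1,3,4,0,4,2)
P² = 216/5
sum k=1..1:
  [1] −1/12 = -1/12
S = -1/12
C² = P²·S² = 3/10 ; C = -0.547723

-0.547723  (= −√(3/10))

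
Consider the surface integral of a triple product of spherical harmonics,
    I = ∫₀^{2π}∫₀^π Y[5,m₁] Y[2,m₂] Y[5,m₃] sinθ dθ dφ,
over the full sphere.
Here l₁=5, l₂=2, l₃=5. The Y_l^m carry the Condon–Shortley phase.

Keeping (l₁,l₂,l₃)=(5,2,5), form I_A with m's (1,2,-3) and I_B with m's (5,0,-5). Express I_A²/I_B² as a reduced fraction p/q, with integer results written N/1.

112/225

Shared (l₁,l₂,l₃)=(5,2,5): N and (l;000)² cancel in I_A²/I_B².
A: Δ = 2!·8!·2!/13! = 1/38610; Racah Σ t=2..2: t=2:+1/5760 = 1/5760; ⇒ 3j(5 2 5; 1 2 -3)² = 56/2145, sgn +1
B: Δ = 2!·8!·2!/13! = 1/38610; Racah Σ t=0..0: t=0:+1/161280 = 1/161280; ⇒ 3j(5 2 5; 5 0 -5)² = 15/286, sgn +1
I_A²/I_B² = (56/2145)/(15/286) = 112/225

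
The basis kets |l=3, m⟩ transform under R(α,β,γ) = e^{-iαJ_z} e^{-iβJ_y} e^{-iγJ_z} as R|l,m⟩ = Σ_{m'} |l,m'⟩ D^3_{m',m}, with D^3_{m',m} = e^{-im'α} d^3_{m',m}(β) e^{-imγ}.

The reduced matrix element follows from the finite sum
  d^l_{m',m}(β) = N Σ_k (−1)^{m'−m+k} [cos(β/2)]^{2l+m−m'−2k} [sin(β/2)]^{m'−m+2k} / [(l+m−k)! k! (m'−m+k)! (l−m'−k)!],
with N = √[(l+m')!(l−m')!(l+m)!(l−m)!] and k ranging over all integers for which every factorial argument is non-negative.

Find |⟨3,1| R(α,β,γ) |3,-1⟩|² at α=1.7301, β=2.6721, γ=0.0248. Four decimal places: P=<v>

Split into d^3_{1,-1}(β=2.6721) × two z-phases.
c=cos(2.672100/2)=0.232596, s=sin(2.672100/2)=0.972573; N=√[24·2·2·24]=48.000000
k∈{0,1,2} keeps every argument non-negative
  k=0: (−1)^2·48.0000/(8)·0.2326^4·0.9726^2 = +0.016611
  k=1: (−1)^3·48.0000/(6)·0.2326^2·0.9726^4 = -0.387244
  k=2: (−1)^4·48.0000/(48)·0.2326^0·0.9726^6 = +0.846319
d^3_{1,-1}(2.6721) = +0.016611 -0.387244 +0.846319 = +0.475686
|D^3_{1,-1}|² = |d^3_{1,-1}(β)|² = (+0.475686)² = 0.226278 (the z-rotation phases have unit modulus)

P=0.2263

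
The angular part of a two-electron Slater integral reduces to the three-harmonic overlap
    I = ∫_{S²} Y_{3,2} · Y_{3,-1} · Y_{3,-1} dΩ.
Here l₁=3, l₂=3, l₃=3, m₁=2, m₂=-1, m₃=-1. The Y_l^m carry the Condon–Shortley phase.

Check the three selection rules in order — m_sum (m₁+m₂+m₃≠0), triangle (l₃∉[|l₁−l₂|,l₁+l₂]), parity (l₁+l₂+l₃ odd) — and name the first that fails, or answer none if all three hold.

parity

Σmᵢ = 0  ✓
l₃∈[|l₁−l₂|,l₁+l₂]=[0,6], have l₃=3  ✓
Σlᵢ = 9 ⇒ odd  ✗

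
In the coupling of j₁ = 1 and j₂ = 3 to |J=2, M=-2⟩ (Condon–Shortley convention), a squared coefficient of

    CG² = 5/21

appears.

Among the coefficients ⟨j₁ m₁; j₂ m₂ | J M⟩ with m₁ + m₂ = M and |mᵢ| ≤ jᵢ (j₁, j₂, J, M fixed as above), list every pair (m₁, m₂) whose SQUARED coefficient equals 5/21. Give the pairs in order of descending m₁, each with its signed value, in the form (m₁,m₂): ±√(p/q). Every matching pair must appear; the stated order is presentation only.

Admissible pairs with m₁+m₂ = M = -2: (-1,-1), (0,-2), (1,-3)
  (m₁,m₂)=(1,-3): CG² = 5/7, CG = +√(5/7)
  (m₁,m₂)=(0,-2): CG² = 5/21, CG = −√(5/21)   ← matches the target
  (m₁,m₂)=(-1,-1): CG² = 1/21, CG = +√(1/21)
Pairs with CG² = 5/21: (0,-2): −√(5/21)

(0,-2): −√(5/21)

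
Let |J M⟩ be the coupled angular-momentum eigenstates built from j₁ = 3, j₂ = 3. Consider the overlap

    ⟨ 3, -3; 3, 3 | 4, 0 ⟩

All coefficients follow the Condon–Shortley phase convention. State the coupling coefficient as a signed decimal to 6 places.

+√(9/154) = +0.241747

triangle: 2!·4!·4!/11! = 1152/39916800
(j±m)!: 0!·6!·6!·0!·4!·4! = 298598400
prefactor² = (2J+1)·Δ·N² = 5971968/77
  k=2: +1/(2!·0!·4!·4!·0!·0!) = 1/1152
Σ = 1/1152  ⇒  CG² = 5971968/77·(1/1152)² = 9/154
CG = +√(9/154) = +0.241747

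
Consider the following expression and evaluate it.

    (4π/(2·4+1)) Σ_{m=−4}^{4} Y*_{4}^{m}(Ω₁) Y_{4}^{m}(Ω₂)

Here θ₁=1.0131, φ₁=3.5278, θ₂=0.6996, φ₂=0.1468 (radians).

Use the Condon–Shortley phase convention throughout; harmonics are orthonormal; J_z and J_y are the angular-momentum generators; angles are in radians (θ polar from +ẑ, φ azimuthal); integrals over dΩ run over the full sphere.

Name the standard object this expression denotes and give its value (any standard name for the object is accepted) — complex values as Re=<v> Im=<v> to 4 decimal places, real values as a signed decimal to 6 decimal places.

This sum is the spherical-harmonic addition theorem: it equals the Legendre polynomial P_l(cos γ) of the angle γ between the two directions.
Term-by-term m-sum for l=4 (normalisation 4π/9 = 1.396263):
  term(m=-4) = (0.010041, 0.014270)   from Y*(Ω₁)=(0.005955, 0.229276), Y(Ω₂)=(0.063333, -0.042149)
  term(m=-3) = (-0.077898, -0.068077)   from Y*(Ω₁)=(-0.162095, -0.370742), Y(Ω₂)=(0.231278, -0.108994)
  term(m=-2) = (0.088217, 0.045794)   from Y*(Ω₁)=(0.165694, 0.161446), Y(Ω₂)=(0.411260, -0.124339)
  term(m=-1) = (0.054876, 0.013395)   from Y*(Ω₁)=(0.204540, 0.083172), Y(Ω₂)=(0.253076, -0.037421)
  term(m=+0) = (0.076352, 0.000000)   from Y*(Ω₁)=(-0.281063, -0.000000), Y(Ω₂)=(-0.271656, 0.000000)
  term(m=+1) = (0.054876, -0.013395)   from Y*(Ω₁)=(-0.204540, 0.083172), Y(Ω₂)=(-0.253076, -0.037421)
  term(m=+2) = (0.088217, -0.045794)   from Y*(Ω₁)=(0.165694, -0.161446), Y(Ω₂)=(0.411260, 0.124339)
  term(m=+3) = (-0.077898, 0.068077)   from Y*(Ω₁)=(0.162095, -0.370742), Y(Ω₂)=(-0.231278, -0.108994)
  term(m=+4) = (0.010041, -0.014270)   from Y*(Ω₁)=(0.005955, -0.229276), Y(Ω₂)=(0.063333, 0.042149)
Total Σ_m = (0.226826, -0.000000). Multiply by 1.396263: (0.316708, -0.000000). P_4(cos γ) = 0.316708

Legendre polynomial (addition theorem), +0.316708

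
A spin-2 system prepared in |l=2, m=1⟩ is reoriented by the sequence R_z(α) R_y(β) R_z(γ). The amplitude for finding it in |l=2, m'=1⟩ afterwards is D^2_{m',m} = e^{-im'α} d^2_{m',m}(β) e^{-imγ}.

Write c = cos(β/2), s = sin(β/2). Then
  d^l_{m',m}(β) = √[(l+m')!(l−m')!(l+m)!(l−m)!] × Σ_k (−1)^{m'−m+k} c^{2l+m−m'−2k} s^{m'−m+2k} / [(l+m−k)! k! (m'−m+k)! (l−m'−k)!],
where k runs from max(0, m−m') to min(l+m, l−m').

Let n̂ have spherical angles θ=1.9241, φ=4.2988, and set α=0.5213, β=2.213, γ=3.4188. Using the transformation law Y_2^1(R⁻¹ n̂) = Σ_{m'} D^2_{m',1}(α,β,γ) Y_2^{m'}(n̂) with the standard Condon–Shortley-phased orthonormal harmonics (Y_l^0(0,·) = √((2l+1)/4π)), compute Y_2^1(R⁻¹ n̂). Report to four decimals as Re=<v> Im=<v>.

Need the full column D^2_{m',1} for m'=−2..2 at α=0.5213, β=2.2130, γ=3.4188.
cos(β/2)=0.447794, sin(β/2)=0.894137
d^2_{-2,1}: single k=3 term ⇒ +0.640206;  D = -0.461660-0.443548i
d^2_{-1,1}: k∈[2..3] ⇒ +0.480934 -0.639170 = -0.158236;  D = +0.153545+0.038242i
d^2_{0,1}: k∈[1..2] ⇒ +0.196659 -0.784090 = -0.587431;  D = +0.565005-0.160763i
d^2_{1,1}: k∈[0..1] ⇒ +0.040208 -0.480934 = -0.440726;  D = +0.307528-0.315699i
d^2_{2,1}: single k=0 term ⇒ -0.160571;  D = +0.039880-0.155540i
Y_2^{m'}(θ=1.9241,φ=4.2988) and Σ D·Y over m':
  (-0.4617-0.4435i)·(-0.2302-0.2503i)  (+0.1535+0.0382i)·(+0.1008-0.2296i)  (+0.5650-0.1608i)·(-0.2021+0.0000i)  (+0.3075-0.3157i)·(-0.1008-0.2296i)  (+0.0399-0.1555i)·(-0.2302+0.2503i)
Y_2^1(R⁻¹ n̂) = -0.168428+0.225707i

Re=-0.1684 Im=0.2257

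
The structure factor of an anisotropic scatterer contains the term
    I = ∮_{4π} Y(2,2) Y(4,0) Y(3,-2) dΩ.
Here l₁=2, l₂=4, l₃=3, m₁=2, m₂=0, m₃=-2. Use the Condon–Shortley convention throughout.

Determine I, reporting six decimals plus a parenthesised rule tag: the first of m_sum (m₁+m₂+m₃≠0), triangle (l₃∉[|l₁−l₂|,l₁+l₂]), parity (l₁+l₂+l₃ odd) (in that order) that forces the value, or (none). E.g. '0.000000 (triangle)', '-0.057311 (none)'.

Σlᵢ=9 odd — θ-integrand is odd under cosθ→−cosθ; I=0

0.000000 (parity)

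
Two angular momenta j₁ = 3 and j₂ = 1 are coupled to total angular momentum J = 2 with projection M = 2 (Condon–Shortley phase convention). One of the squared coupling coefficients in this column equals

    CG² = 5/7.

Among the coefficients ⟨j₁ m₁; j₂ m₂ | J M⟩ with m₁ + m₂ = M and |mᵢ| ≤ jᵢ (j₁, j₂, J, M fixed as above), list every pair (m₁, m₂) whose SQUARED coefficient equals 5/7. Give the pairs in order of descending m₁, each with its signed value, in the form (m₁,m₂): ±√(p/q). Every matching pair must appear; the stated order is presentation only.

(3,-1): +√(5/7)

Admissible pairs with m₁+m₂ = M = 2: (1,1), (2,0), (3,-1)
  (m₁,m₂)=(3,-1): CG² = 5/7, CG = +√(5/7)   ← matches the target
  (m₁,m₂)=(2,0): CG² = 5/21, CG = −√(5/21)
  (m₁,m₂)=(1,1): CG² = 1/21, CG = +√(1/21)
Pairs with CG² = 5/7: (3,-1): +√(5/7)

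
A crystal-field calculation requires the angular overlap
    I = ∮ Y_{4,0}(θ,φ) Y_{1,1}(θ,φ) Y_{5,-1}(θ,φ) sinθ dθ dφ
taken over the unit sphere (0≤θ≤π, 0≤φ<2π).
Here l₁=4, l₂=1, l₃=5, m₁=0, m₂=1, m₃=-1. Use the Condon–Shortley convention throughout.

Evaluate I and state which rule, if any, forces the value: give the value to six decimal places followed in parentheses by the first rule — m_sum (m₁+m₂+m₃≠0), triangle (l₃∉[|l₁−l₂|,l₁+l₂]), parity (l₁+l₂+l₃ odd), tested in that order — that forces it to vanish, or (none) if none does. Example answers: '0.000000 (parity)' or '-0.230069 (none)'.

-0.190188 (none)

Checks pass: Σm=0; 10 even; l₃=5∈[3,5].
(2·4+1)(2·1+1)(2·5+1) = 297
Δ: 0! 8! 2! / 11! → 1/495
sum: t=0:+1/576 = 1/576
3j²(4 1 5; 0 0 0) = Δ·Π!·Σ² = 5/99  (sign -1)
sum: t=0:+1/1152 = 1/1152
3j²(4 1 5; 0 1 -1) = Δ·Π!·Σ² = 1/33  (sign +1)
combine: 4πI² = 297·5/99·1/33 = 5/11
take √, sign -1: I = -0.19018827
No selection rule forces the value: the integral is nonzero (none).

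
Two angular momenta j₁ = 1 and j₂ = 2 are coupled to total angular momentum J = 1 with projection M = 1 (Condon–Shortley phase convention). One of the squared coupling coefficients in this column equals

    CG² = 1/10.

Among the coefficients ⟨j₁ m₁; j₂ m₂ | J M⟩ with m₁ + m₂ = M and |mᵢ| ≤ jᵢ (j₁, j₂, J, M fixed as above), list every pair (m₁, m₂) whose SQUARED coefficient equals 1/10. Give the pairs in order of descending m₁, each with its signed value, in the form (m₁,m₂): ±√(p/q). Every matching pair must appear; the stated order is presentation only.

Admissible pairs with m₁+m₂ = M = 1: (-1,2), (0,1), (1,0)
  (m₁,m₂)=(1,0): CG² = 1/10, CG = +√(1/10)   ← matches the target
  (m₁,m₂)=(0,1): CG² = 3/10, CG = −√(3/10)
  (m₁,m₂)=(-1,2): CG² = 3/5, CG = +√(3/5)
Pairs with CG² = 1/10: (1,0): +√(1/10)

(1,0): +√(1/10)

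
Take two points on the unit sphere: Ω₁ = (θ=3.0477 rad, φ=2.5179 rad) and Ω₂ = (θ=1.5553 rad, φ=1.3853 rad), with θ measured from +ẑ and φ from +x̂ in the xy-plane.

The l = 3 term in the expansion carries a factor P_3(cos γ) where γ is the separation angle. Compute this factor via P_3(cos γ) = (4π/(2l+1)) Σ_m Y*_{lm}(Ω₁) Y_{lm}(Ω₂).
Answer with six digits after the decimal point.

Addition theorem: P_3(cos γ) = (4π/7) Σ_m Y*_{lm}(Ω₁) Y_{lm}(Ω₂), m = −3…3:
  term(m=-3) = (-0.000139, -0.000036)   from Y*(Ω₁)=(0.000102, 0.000328), Y(Ω₂)=(-0.220302, 0.354143)
  term(m=-2) = (0.000091, -0.000109)   from Y*(Ω₁)=(-0.002842, 0.008480), Y(Ω₂)=(-0.014755, -0.005740)
  term(m=-1) = (-0.016415, -0.035032)   from Y*(Ω₁)=(-0.097299, 0.070007), Y(Ω₂)=(-0.059527, 0.317217)
  term(m=+0) = (0.012602, 0.000000)   from Y*(Ω₁)=(-0.726736, -0.000000), Y(Ω₂)=(-0.017341, 0.000000)
  term(m=+1) = (-0.016415, 0.035032)   from Y*(Ω₁)=(0.097299, 0.070007), Y(Ω₂)=(0.059527, 0.317217)
  term(m=+2) = (0.000091, 0.000109)   from Y*(Ω₁)=(-0.002842, -0.008480), Y(Ω₂)=(-0.014755, 0.005740)
  term(m=+3) = (-0.000139, 0.000036)   from Y*(Ω₁)=(-0.000102, 0.000328), Y(Ω₂)=(0.220302, 0.354143)
Accumulated sum (-0.020325, 0.000000); after 4π/(2l+1) scaling, (-0.036487, 0.000000) ⇒ P_3 = -0.036487

-0.036487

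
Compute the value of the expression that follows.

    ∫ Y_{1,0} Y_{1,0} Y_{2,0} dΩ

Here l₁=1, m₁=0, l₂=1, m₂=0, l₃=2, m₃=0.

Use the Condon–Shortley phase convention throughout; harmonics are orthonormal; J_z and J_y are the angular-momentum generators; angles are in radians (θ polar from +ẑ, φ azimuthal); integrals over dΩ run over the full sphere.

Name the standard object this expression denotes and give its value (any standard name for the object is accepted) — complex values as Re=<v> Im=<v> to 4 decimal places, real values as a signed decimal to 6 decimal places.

This is a Gaunt coefficient — the integral of a triple product of spherical harmonics over the sphere.
m-sum 0 ✓  L=4 even ✓  0≤2≤2 ✓
Π(2lᵢ+1) = 3×3×5 = 45
triangle coeff Δ(1,1,2) = 1/30
Σ_t [0,0]: t=0:+1/1 = 1/1
(3j)²=2/15 [(1 1 2; 0 0 0)], sign=+1
(m-triple is (0,0,0) — same symbol as above.)
⇒ 4πI² = 4/5
I = (+1)√(4/5/(4π)) = 0.25231325

Gaunt coefficient, +0.252313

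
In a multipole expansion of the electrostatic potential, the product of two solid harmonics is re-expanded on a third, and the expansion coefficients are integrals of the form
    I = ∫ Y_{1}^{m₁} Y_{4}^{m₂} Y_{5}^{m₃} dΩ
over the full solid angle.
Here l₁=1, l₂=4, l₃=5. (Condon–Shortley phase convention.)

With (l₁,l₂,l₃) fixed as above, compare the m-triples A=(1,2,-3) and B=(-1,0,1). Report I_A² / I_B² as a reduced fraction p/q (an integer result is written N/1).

28/15

l's match ⇒ only the (l;m) 3-j factors differ between A and B.
A: triangle coeff Δ(1,4,5) = 1/495; Σ_t [0,0]: t=0:+1/2880 = 1/2880; (3j)²=28/495 [(1 4 5; 1 2 -3)], sign=+1
B: triangle coeff Δ(1,4,5) = 1/495; Σ_t [0,0]: t=0:+1/1152 = 1/1152; (3j)²=1/33 [(1 4 5; -1 0 1)], sign=+1
I_A²/I_B² = (28/495)/(1/33) = 28/15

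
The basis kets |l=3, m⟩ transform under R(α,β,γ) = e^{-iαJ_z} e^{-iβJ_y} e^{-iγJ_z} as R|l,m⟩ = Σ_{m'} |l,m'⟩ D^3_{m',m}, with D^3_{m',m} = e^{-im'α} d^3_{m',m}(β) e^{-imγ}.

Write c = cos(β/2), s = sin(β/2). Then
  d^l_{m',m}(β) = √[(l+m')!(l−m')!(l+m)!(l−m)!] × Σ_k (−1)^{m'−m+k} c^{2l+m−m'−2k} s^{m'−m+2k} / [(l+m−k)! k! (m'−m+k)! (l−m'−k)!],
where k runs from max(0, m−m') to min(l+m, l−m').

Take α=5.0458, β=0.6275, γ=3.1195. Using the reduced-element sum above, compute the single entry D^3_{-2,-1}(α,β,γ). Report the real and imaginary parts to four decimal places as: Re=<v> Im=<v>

Re=0.4795 Im=0.3605

First d^3_{-2,-1}(β=0.6275), then the phase factors e^{-i(-2)α} and e^{-i(-1)γ}:
Half-angle: c=0.951183, s=0.308628. N=√(1·120·2·24)=75.894664
The bounds max(0,m−m')=1 and min(l+m,l−m')=2 give 2 terms
  k=1: (−1)^0·75.8947/(24)·0.9512^5·0.3086^1 = +0.759898
  k=2: (−1)^1·75.8947/(12)·0.9512^3·0.3086^3 = -0.160003
d^3_{-2,-1}(0.6275) = +0.759898 -0.160003 = +0.599895
Attach z-rotation phases: D = e^{-i(-2)(5.0458)}·(+0.599895)·e^{-i(-1)(3.1195)} = +0.479474+0.360526i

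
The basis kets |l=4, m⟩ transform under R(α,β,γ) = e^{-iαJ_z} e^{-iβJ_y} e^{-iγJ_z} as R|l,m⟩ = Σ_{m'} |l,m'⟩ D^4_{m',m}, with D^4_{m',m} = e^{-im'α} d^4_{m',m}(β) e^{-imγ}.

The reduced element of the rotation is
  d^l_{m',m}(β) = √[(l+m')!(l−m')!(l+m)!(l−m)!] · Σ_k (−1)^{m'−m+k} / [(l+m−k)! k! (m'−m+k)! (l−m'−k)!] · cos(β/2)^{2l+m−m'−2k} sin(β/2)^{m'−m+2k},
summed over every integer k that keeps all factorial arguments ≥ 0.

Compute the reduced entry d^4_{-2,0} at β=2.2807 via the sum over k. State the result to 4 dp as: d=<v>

d^4_{-2,0}(β=2.2807) via the finite sum:
With c≡cos(β/2)=0.417276 and s≡sin(β/2)=0.908780, N=[2·720·24·24]^{1/2}=910.735966
k: max(0,(0)−(-2))=2 … min(4+(0),4−(-2))=4
  k=2: (−1)^0·910.7360/(96)·0.4173^6·0.9088^2 = +0.041360
  k=3: (−1)^1·910.7360/(36)·0.4173^4·0.9088^4 = -0.523142
  k=4: (−1)^2·910.7360/(96)·0.4173^2·0.9088^6 = +0.930509
d^4_{-2,0}(2.2807) = +0.041360 -0.523142 +0.930509 = +0.448727

d=0.4487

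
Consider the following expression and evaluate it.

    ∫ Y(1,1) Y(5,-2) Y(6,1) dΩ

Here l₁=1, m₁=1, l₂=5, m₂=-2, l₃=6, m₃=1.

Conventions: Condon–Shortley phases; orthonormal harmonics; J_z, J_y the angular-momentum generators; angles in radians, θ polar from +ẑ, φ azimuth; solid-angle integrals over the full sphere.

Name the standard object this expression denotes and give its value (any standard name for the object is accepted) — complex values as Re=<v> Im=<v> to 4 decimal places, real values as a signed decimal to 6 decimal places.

This is a Gaunt coefficient — the integral of a triple product of spherical harmonics over the sphere.
Rules hold: Σm=0, L=12 even, 4≤6≤6.
N = 3·11·13 = 429
Δ = 0!·2!·10!/13! = 1/858
Racah Σ t=0..0: t=0:+1/14400 = 1/14400
⇒ 3j(1 5 6; 0 0 0)² = 6/143, sgn +1
Racah Σ t=0..0: t=0:+1/60480 = 1/60480
⇒ 3j(1 5 6; 1 -2 1)² = 5/429, sgn -1
4πI² = N·(3j₀)²·(3jₘ)² = 30/143
I = -1·√(0.20979/4π) = -0.12920749

Gaunt coefficient, -0.129207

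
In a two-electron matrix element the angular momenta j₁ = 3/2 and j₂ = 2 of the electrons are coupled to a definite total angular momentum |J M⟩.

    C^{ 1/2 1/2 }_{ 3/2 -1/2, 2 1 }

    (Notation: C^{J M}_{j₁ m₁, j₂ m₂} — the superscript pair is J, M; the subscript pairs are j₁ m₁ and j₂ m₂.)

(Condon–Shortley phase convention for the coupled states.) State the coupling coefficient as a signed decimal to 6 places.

+√(3/10) ≈ +0.547723

j₁+j₂−J=3  J+j₁−j₂=0  J−j₁+j₂=1  j₁+j₂+J+1=5
(j₁±m₁, j₂±m₂, J±M) = (1,2,3,1,1,0)
P² = 6/5
sum k=2..2:
  [2] +1/2 = 1/2
S = 1/2
C² = P²·S² = 3/10 ; C = +0.547723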